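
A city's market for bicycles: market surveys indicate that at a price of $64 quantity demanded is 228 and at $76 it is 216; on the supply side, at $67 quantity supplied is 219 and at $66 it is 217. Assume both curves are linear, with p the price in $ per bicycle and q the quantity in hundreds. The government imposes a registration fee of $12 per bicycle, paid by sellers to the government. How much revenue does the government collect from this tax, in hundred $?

Tax revenue = $2580 hundred.

Demand slope: (216 − 228)/(76 − 64) = -1, so qd = 292 − p.
Supply slope: (217 − 219)/(66 − 67) = 2, so qs = 2p + 85.
Without the tax, 292 − p = 2p + 85 gives 3p = 207, so p* = $69 and q* = 223.
With the tax collected from sellers, supply shifts: qs = 2(p − 12) + 85.
New equilibrium: buyers pay $77, sellers receive $65, q = 215. (Wedge: pb − ps = 12.)
Revenue = t · Q = 12 · 215 = $2580.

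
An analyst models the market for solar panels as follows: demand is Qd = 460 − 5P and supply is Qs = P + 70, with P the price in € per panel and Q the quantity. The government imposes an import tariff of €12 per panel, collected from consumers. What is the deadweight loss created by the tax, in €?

Without the tax, 460 − 5P = P + 70 gives 6P = 390, so P* = €65 and Q* = 135.
With the tax collected from consumers, demand (in seller-price terms) shifts: Qd = 460 − 5(P + 12).
New equilibrium: consumers pay €67, suppliers receive €55, Q = 125. (Wedge: Pb − Ps = 12.)
Quantity falls by |ΔQ| = |135 − 125| = 10.
DWL = ½ · t · |ΔQ| = ½ · 12 · 10 = €60.

Deadweight loss = €60.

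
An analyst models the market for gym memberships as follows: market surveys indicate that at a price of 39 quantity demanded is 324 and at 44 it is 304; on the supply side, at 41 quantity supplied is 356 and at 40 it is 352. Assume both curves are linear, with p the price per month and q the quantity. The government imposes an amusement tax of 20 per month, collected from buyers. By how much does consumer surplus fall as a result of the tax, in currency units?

Consumer surplus falls by 3160.

Demand slope: (304 − 324)/(44 − 39) = -4, so qd = 480 − 4p.
Supply slope: (352 − 356)/(40 − 41) = 4, so qs = 4p + 192.
Without the tax, 480 − 4p = 4p + 192 gives 8p = 288, so p* = 36 and q* = 336.
With the tax collected from buyers, demand (in seller-price terms) shifts: qd = 480 − 4(p + 20).
New equilibrium: buyers pay 46, suppliers receive 26, q = 296. (Wedge: pb − ps = 20.)
ΔCS is the trapezoid between Q = 296 and Q = 336 of height 10: ½ · (336 + 296) · 10 = 3160.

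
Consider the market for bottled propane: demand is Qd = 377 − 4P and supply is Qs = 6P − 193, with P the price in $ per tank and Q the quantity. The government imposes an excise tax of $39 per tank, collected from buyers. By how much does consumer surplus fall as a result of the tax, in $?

Without the tax, 377 − 4P = 6P − 193 gives 10P = 570, so P* = $57 and Q* = 149.
With the tax collected from buyers, demand (in seller-price terms) shifts: Qd = 377 − 4(P + 39).
Solving gives Q = 55.4 with buyers paying $80.4 and sellers receiving $41.4 (the $39 wedge).
ΔCS is the trapezoid between Q = 55.4 and Q = 149 of height $23.4: ½ · (149 + 55.4) · 23.4 = $2391.48.

Consumer surplus falls by $2391.48.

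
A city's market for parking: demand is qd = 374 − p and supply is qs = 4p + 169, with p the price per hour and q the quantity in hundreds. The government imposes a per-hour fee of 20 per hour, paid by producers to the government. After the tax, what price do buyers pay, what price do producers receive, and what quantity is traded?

Buyers pay 57; producers receive 37; quantity = 317.

Before the tax: set 374 − p = 4p + 169 → p* = 41, q* = 333.
With the tax collected from producers, supply shifts: qs = 4(p − 20) + 169.
Solving gives q = 317 with buyers paying 57 and producers receiving 37 (the 20 wedge).
The less price-elastic side of the market bears the larger share of a per-unit tax.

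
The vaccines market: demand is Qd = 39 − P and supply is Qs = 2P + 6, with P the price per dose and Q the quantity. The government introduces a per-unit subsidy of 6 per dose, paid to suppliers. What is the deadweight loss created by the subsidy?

Before the subsidy: set 39 − P = 2P + 6 → P* = 11, Q* = 28.
With a per-unit subsidy paid to suppliers, each receives P + 6 per unit sold, so supply becomes Qs = 2(P + 6) + 6.
New equilibrium: consumers pay 7, suppliers receive 13, Q = 32. (Wedge: Pb − Ps = −6.)
Quantity rises by |ΔQ| = |28 − 32| = 4.
DWL = ½ · t · |ΔQ| = ½ · 6 · 4 = 12.

Deadweight loss = 12.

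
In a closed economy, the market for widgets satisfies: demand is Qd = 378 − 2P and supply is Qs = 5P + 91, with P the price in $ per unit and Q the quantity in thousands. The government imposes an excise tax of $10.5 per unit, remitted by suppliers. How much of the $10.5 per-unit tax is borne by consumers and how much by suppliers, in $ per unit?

Before the tax: set 378 − 2P = 5P + 91 → P* = $41, Q* = 296.
With the tax collected from suppliers, supply shifts: Qs = 5(P − 10.5) + 91.
New equilibrium: consumers pay $48.5, suppliers receive $38, Q = 281. (Wedge: Pb − Ps = 10.5.)
Burden on consumers: $7.5; on suppliers: $3. (They sum to $10.5.)

Consumers bear $7.5 per unit; suppliers bear $3 per unit.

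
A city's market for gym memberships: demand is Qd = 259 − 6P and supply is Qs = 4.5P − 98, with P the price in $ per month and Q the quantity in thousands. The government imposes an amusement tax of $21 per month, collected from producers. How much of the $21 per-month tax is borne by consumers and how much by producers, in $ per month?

Without the tax, 259 − 6P = 4.5P − 98 gives 10.5P = 357, so P* = $34 and Q* = 55.
With the tax collected from producers, supply shifts: Qs = 4.5(P − 21) − 98.
New equilibrium: consumers pay $43, producers receive $22, Q = 1. (Wedge: Pb − Ps = 21.)
Burden on consumers: $9; on producers: $12. (They sum to $21.)
The less price-elastic side of the market bears the larger share of a per-unit tax.

Consumers bear $9 per month; producers bear $12 per month.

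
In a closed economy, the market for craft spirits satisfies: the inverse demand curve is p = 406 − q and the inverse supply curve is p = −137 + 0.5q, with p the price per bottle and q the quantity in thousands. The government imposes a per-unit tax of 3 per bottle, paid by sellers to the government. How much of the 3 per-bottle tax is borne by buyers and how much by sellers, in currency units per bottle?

Buyers bear 2 per bottle; sellers bear 1 per bottle.

Rewrite in direct form: qd = 406 − p and qs = 2p + 274.
Without the tax, 406 − p = 2p + 274 gives 3p = 132, so p* = 44 and q* = 362.
With the tax collected from sellers, supply shifts: qs = 2(p − 3) + 274.
New equilibrium: buyers pay 46, sellers receive 43, q = 360. (Wedge: pb − ps = 3.)
Burden on buyers: 2; on sellers: 1. (They sum to 3.)
The less price-elastic side of the market bears the larger share of a per-unit tax.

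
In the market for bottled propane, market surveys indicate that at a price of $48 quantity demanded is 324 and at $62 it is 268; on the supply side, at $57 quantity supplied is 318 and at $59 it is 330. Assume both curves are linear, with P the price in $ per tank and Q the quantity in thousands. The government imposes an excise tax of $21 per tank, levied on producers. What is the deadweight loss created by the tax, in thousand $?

Deadweight loss = $529.2 thousand.

Demand slope: (268 − 324)/(62 − 48) = -4, so Qd = 516 − 4P.
Supply slope: (330 − 318)/(59 − 57) = 6, so Qs = 6P − 24.
Without the tax, 516 − 4P = 6P − 24 gives 10P = 540, so P* = $54 and Q* = 300.
With the tax collected from producers, supply shifts: Qs = 6(P − 21) − 24.
New equilibrium: buyers pay $66.6, producers receive $45.6, Q = 249.6. (Wedge: Pb − Ps = 21.)
Quantity falls by |ΔQ| = |300 − 249.6| = 50.4.
DWL = ½ · t · |ΔQ| = ½ · 21 · 50.4 = $529.2.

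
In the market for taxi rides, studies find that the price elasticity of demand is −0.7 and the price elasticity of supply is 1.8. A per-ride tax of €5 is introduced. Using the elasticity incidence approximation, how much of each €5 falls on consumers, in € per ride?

Consumers bear ≈ €3.6 per ride.

Incidence ratio: consumers' share ≈ εs / (εs + |εd|) = 1.8 / (1.8 + 0.7) = 0.72.
So consumers bear ≈ 0.72 × €5 = €3.6; producers bear €1.4.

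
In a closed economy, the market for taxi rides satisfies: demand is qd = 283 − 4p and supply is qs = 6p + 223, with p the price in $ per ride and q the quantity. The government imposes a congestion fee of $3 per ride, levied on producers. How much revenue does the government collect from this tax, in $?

Tax revenue = $755.4.

Without the tax, 283 − 4p = 6p + 223 gives 10p = 60, so p* = $6 and q* = 259.
With the tax collected from producers, supply shifts: qs = 6(p − 3) + 223.
New equilibrium: consumers pay $7.8, producers receive $4.8, q = 251.8. (Wedge: pb − ps = 3.)
Revenue = t · Q = 3 · 251.8 = $755.4.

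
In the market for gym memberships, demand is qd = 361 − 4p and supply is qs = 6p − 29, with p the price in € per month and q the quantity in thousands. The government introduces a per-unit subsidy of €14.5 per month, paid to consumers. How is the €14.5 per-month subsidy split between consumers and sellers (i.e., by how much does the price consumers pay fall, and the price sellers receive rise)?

Consumers gain €8.7 per month; sellers gain €5.8 per month.

Without the subsidy, 361 − 4p = 6p − 29 gives 10p = 390, so p* = €39 and q* = 205.
With a per-unit subsidy paid to consumers, each effectively pays p − 14.5, so demand becomes qd = 361 − 4(p − 14.5).
New equilibrium: consumers pay €30.3, sellers receive €44.8, q = 239.8. (Wedge: pb − ps = −14.5.)
Gain to consumers: €8.7; to sellers: €5.8. (They sum to €14.5.)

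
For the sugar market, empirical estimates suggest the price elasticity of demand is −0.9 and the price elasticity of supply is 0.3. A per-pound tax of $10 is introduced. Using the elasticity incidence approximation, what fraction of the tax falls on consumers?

Consumers' share ≈ 0.25.

Incidence ratio: consumers' share ≈ εs / (εs + |εd|) = 0.3 / (0.3 + 0.9) = 0.25.
Supply is the less elastic side, so consumers bear the smaller share.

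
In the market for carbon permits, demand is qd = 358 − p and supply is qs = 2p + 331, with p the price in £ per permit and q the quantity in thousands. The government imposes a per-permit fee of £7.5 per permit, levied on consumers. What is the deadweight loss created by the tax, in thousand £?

Before the tax: set 358 − p = 2p + 331 → p* = £9, q* = 349.
With the tax collected from consumers, demand (in seller-price terms) shifts: qd = 358 − (p + 7.5).
Solving gives q = 344 with consumers paying £14 and producers receiving £6.5 (the £7.5 wedge).
Quantity falls by |ΔQ| = |349 − 344| = 5.
DWL = ½ · t · |ΔQ| = ½ · 7.5 · 5 = £18.75.

Deadweight loss = £18.75 thousand.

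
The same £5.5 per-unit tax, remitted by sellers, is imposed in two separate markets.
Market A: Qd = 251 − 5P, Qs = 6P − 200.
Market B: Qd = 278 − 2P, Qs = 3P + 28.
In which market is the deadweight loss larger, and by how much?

Market A, by £23.1.

Market A: pre-tax P* = £41, Q* = 46; post-tax Q = 31; deadweight loss = £41.25.
Market B: pre-tax P* = £50, Q* = 178; post-tax Q = 171.4; deadweight loss = £18.15.
Difference: £41.25 vs £18.15 → market A is larger by £23.1.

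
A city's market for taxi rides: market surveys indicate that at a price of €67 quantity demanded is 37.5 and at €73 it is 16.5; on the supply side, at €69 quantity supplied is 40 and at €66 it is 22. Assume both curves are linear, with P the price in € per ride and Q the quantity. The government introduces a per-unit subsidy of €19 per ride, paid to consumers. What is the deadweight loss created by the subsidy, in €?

Deadweight loss = €399.

Demand slope: (16.5 − 37.5)/(73 − 67) = -3.5, so Qd = 272 − 3.5P.
Supply slope: (22 − 40)/(66 − 69) = 6, so Qs = 6P − 374.
Before the subsidy: set 272 − 3.5P = 6P − 374 → P* = €68, Q* = 34.
With a per-unit subsidy paid to consumers, each effectively pays P − 19, so demand becomes Qd = 272 − 3.5(P − 19).
New equilibrium: consumers pay €56, sellers receive €75, Q = 76. (Wedge: Pb − Ps = −19.)
Quantity rises by |ΔQ| = |34 − 76| = 42.
DWL = ½ · t · |ΔQ| = ½ · 19 · 42 = €399.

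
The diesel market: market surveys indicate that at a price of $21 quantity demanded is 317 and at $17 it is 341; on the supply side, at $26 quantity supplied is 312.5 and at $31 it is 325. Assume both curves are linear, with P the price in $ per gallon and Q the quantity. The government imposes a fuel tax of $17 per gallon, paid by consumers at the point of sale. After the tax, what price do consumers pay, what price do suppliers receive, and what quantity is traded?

Consumers pay $28; suppliers receive $11; quantity = 275.

Demand slope: (341 − 317)/(17 − 21) = -6, so Qd = 443 − 6P.
Supply slope: (325 − 312.5)/(31 − 26) = 2.5, so Qs = 2.5P + 247.5.
Before the tax: set 443 − 6P = 2.5P + 247.5 → P* = $23, Q* = 305.
With the tax collected from consumers, demand (in seller-price terms) shifts: Qd = 443 − 6(P + 17).
New equilibrium: consumers pay $28, suppliers receive $11, Q = 275. (Wedge: Pb − Ps = 17.)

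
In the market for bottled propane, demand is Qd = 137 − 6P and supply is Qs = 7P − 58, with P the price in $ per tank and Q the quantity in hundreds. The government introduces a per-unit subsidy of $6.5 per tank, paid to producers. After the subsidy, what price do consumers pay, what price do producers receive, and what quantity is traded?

Without the subsidy, 137 − 6P = 7P − 58 gives 13P = 195, so P* = $15 and Q* = 47.
With a per-unit subsidy paid to producers, each receives P + 6.5 per unit sold, so supply becomes Qs = 7(P + 6.5) − 58.
New equilibrium: consumers pay $11.5, producers receive $18, Q = 68. (Wedge: Pb − Ps = −6.5.)

Consumers pay $11.5; producers receive $18; quantity = 68.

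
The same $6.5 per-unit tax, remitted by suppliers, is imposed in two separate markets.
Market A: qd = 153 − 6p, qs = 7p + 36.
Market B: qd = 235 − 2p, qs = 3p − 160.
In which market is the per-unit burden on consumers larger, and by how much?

Market B, by $0.4.

Market A: pre-tax p* = $9, q* = 99; post-tax q = 78; per-unit burden on consumers = $3.5.
Market B: pre-tax p* = $79, q* = 77; post-tax q = 69.2; per-unit burden on consumers = $3.9.
Difference: $3.5 vs $3.9 → market B is larger by $0.4.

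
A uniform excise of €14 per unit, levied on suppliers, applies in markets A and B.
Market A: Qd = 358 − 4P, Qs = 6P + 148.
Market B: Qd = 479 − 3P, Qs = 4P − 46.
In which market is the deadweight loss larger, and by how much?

Market A: pre-tax P* = €21, Q* = 274; post-tax Q = 240.4; deadweight loss = €235.2.
Market B: pre-tax P* = €75, Q* = 254; post-tax Q = 230; deadweight loss = €168.
Difference: €235.2 vs €168 → market A is larger by €67.2.

Market A, by €67.2.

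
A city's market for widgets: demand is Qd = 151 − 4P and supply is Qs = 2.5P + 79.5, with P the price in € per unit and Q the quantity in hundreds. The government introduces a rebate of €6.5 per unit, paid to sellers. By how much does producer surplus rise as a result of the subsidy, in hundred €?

Before the subsidy: set 151 − 4P = 2.5P + 79.5 → P* = €11, Q* = 107.
With a per-unit subsidy paid to sellers, each receives P + 6.5 per unit sold, so supply becomes Qs = 2.5(P + 6.5) + 79.5.
Solving gives Q = 117 with consumers paying €8.5 and sellers receiving €15 (the €6.5 wedge).
ΔPS is the trapezoid between Q = 117 and Q = 107 of height €4: ½ · (107 + 117) · 4 = €448.

Producer surplus rises by €448 hundred.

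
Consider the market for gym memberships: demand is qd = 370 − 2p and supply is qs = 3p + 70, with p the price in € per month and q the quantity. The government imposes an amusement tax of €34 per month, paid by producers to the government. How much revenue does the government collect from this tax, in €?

Before the tax: set 370 − 2p = 3p + 70 → p* = €60, q* = 250.
With the tax collected from producers, supply shifts: qs = 3(p − 34) + 70.
Solving gives q = 209.2 with buyers paying €80.4 and producers receiving €46.4 (the €34 wedge).
Revenue = t · Q = 34 · 209.2 = €7112.8.

Tax revenue = €7112.8.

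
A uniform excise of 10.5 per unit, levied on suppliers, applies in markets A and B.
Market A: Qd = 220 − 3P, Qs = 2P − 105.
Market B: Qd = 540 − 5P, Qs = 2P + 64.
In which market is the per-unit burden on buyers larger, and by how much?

Market A: pre-tax P* = 65, Q* = 25; post-tax Q = 12.4; per-unit burden on buyers = 4.2.
Market B: pre-tax P* = 68, Q* = 200; post-tax Q = 185; per-unit burden on buyers = 3.
Difference: 4.2 vs 3 → market A is larger by 1.2.

Market A, by 1.2.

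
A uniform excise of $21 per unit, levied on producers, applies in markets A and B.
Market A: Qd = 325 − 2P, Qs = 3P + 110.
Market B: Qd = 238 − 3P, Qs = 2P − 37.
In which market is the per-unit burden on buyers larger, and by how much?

Market A: pre-tax P* = $43, Q* = 239; post-tax Q = 213.8; per-unit burden on buyers = $12.6.
Market B: pre-tax P* = $55, Q* = 73; post-tax Q = 47.8; per-unit burden on buyers = $8.4.
Difference: $12.6 vs $8.4 → market A is larger by $4.2.

Market A, by $4.2.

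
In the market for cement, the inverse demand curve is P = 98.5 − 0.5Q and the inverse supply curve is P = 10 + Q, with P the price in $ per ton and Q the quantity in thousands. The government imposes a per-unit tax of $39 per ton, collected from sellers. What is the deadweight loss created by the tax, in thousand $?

Inverting to Q(P) form: Qd = 197 − 2P; Qs = P − 10.
Without the tax, 197 − 2P = P − 10 gives 3P = 207, so P* = $69 and Q* = 59.
With the tax collected from sellers, supply shifts: Qs = (P − 39) − 10.
New equilibrium: buyers pay $82, sellers receive $43, Q = 33. (Wedge: Pb − Ps = 39.)
Quantity falls by |ΔQ| = |59 − 33| = 26.
DWL = ½ · t · |ΔQ| = ½ · 39 · 26 = $507.

Deadweight loss = $507 thousand.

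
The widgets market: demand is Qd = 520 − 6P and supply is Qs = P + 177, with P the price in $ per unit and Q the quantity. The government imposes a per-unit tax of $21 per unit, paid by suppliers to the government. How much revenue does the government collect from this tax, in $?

Without the tax, 520 − 6P = P + 177 gives 7P = 343, so P* = $49 and Q* = 226.
With the tax collected from suppliers, supply shifts: Qs = (P − 21) + 177.
Solving gives Q = 208 with consumers paying $52 and suppliers receiving $31 (the $21 wedge).
Revenue = t · Q = 21 · 208 = $4368.

Tax revenue = $4368.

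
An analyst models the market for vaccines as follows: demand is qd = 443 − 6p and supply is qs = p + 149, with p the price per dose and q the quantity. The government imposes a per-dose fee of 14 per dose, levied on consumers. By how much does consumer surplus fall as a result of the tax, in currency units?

Consumer surplus falls by 370.

Before the tax: set 443 − 6p = p + 149 → p* = 42, q* = 191.
With the tax collected from consumers, demand (in seller-price terms) shifts: qd = 443 − 6(p + 14).
New equilibrium: consumers pay 44, suppliers receive 30, q = 179. (Wedge: pb − ps = 14.)
ΔCS is the trapezoid between Q = 179 and Q = 191 of height 2: ½ · (191 + 179) · 2 = 370.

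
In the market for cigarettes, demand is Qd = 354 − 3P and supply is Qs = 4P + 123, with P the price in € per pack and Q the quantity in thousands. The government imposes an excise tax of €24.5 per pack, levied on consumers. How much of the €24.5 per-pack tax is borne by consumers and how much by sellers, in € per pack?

Before the tax: set 354 − 3P = 4P + 123 → P* = €33, Q* = 255.
With the tax collected from consumers, demand (in seller-price terms) shifts: Qd = 354 − 3(P + 24.5).
New equilibrium: consumers pay €47, sellers receive €22.5, Q = 213. (Wedge: Pb − Ps = 24.5.)
Burden on consumers: €14; on sellers: €10.5. (They sum to €24.5.)

Consumers bear €14 per pack; sellers bear €10.5 per pack.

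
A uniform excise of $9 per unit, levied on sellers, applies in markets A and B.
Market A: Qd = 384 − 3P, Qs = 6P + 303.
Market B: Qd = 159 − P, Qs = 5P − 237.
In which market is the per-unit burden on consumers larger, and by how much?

Market A: pre-tax P* = $9, Q* = 357; post-tax Q = 339; per-unit burden on consumers = $6.
Market B: pre-tax P* = $66, Q* = 93; post-tax Q = 85.5; per-unit burden on consumers = $7.5.
Difference: $6 vs $7.5 → market B is larger by $1.5.

Market B, by $1.5.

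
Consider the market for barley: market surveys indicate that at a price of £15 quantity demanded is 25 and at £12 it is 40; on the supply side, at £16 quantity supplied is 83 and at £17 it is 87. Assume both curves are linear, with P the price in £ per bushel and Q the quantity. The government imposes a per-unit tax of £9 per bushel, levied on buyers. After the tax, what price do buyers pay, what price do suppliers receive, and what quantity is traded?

Demand slope: (40 − 25)/(12 − 15) = -5, so Qd = 100 − 5P.
Supply slope: (87 − 83)/(17 − 16) = 4, so Qs = 4P + 19.
Without the tax, 100 − 5P = 4P + 19 gives 9P = 81, so P* = £9 and Q* = 55.
With the tax collected from buyers, demand (in seller-price terms) shifts: Qd = 100 − 5(P + 9).
Solving gives Q = 35 with buyers paying £13 and suppliers receiving £4 (the £9 wedge).
The less price-elastic side of the market bears the larger share of a per-unit tax.

Buyers pay £13; suppliers receive £4; quantity = 35.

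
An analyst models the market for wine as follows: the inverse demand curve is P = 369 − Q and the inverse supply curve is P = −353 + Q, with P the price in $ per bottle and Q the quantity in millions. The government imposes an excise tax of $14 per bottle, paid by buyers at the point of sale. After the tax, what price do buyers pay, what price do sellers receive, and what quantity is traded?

Buyers pay $15; sellers receive $1; quantity = 354.

Rewrite in direct form: Qd = 369 − P and Qs = P + 353.
Before the tax: set 369 − P = P + 353 → P* = $8, Q* = 361.
With the tax collected from buyers, demand (in seller-price terms) shifts: Qd = 369 − (P + 14).
New equilibrium: buyers pay $15, sellers receive $1, Q = 354. (Wedge: Pb − Ps = 14.)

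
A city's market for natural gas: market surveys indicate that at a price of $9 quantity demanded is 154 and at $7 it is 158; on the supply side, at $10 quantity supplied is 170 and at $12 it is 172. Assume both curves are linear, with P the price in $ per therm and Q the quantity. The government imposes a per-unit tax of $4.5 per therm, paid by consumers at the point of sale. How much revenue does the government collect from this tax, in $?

Tax revenue = $724.5.

Demand slope: (158 − 154)/(7 − 9) = -2, so Qd = 172 − 2P.
Supply slope: (172 − 170)/(12 − 10) = 1, so Qs = P + 160.
Without the tax, 172 − 2P = P + 160 gives 3P = 12, so P* = $4 and Q* = 164.
With the tax collected from consumers, demand (in seller-price terms) shifts: Qd = 172 − 2(P + 4.5).
Solving gives Q = 161 with consumers paying $5.5 and sellers receiving $1 (the $4.5 wedge).
Revenue = t · Q = 4.5 · 161 = $724.5.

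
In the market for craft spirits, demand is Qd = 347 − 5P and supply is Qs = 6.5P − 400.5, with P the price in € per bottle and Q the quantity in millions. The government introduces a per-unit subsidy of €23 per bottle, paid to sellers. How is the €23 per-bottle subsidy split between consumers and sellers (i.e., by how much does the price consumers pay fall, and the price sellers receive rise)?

Before the subsidy: set 347 − 5P = 6.5P − 400.5 → P* = €65, Q* = 22.
With a per-unit subsidy paid to sellers, each receives P + 23 per unit sold, so supply becomes Qs = 6.5(P + 23) − 400.5.
Solving gives Q = 87 with consumers paying €52 and sellers receiving €75 (the €23 wedge).
Gain to consumers: €13; to sellers: €10. (They sum to €23.)

Consumers gain €13 per bottle; sellers gain €10 per bottle.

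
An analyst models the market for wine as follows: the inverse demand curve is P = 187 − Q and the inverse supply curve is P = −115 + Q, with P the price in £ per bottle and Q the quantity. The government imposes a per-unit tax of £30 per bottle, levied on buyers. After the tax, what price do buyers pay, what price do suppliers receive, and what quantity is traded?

Inverting to Q(P) form: Qd = 187 − P; Qs = P + 115.
Without the tax, 187 − P = P + 115 gives 2P = 72, so P* = £36 and Q* = 151.
With the tax collected from buyers, demand (in seller-price terms) shifts: Qd = 187 − (P + 30).
New equilibrium: buyers pay £51, suppliers receive £21, Q = 136. (Wedge: Pb − Ps = 30.)
The less price-elastic side of the market bears the larger share of a per-unit tax.

Buyers pay £51; suppliers receive £21; quantity = 136.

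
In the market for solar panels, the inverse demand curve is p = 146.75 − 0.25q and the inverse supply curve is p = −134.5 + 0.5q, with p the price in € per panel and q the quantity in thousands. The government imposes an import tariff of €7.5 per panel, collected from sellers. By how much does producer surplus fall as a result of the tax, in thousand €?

Rewrite in direct form: qd = 587 − 4p and qs = 2p + 269.
Without the tax, 587 − 4p = 2p + 269 gives 6p = 318, so p* = €53 and q* = 375.
With the tax collected from sellers, supply shifts: qs = 2(p − 7.5) + 269.
New equilibrium: buyers pay €55.5, sellers receive €48, q = 365. (Wedge: pb − ps = 7.5.)
ΔPS is the trapezoid between Q = 365 and Q = 375 of height €5: ½ · (375 + 365) · 5 = €1850.

Producer surplus falls by €1850 thousand.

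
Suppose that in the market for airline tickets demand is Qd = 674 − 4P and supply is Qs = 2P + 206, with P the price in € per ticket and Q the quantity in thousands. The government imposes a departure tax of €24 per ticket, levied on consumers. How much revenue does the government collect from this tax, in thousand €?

Tax revenue = €7920 thousand.

Without the tax, 674 − 4P = 2P + 206 gives 6P = 468, so P* = €78 and Q* = 362.
With the tax collected from consumers, demand (in seller-price terms) shifts: Qd = 674 − 4(P + 24).
Solving gives Q = 330 with consumers paying €86 and producers receiving €62 (the €24 wedge).
Revenue = t · Q = 24 · 330 = €7920.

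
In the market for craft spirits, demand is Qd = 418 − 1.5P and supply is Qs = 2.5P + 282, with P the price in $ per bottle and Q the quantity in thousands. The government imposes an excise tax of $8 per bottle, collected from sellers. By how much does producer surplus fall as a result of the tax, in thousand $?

Without the tax, 418 − 1.5P = 2.5P + 282 gives 4P = 136, so P* = $34 and Q* = 367.
With the tax collected from sellers, supply shifts: Qs = 2.5(P − 8) + 282.
New equilibrium: consumers pay $39, sellers receive $31, Q = 359.5. (Wedge: Pb − Ps = 8.)
ΔPS is the trapezoid between Q = 359.5 and Q = 367 of height $3: ½ · (367 + 359.5) · 3 = $1089.75.

Producer surplus falls by $1089.75 thousand.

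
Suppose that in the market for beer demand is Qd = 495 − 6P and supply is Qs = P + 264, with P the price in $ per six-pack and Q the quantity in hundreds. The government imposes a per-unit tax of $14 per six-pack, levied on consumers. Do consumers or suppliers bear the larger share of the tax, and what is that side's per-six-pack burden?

Before the tax: set 495 − 6P = P + 264 → P* = $33, Q* = 297.
With the tax collected from consumers, demand (in seller-price terms) shifts: Qd = 495 − 6(P + 14).
New equilibrium: consumers pay $35, suppliers receive $21, Q = 285. (Wedge: Pb − Ps = 14.)
Per-six-pack burden: consumers $2, suppliers $12.
Suppliers take the larger share because supply is less price-elastic here (demand slope 6 vs supply slope 1).
The less price-elastic side of the market bears the larger share of a per-unit tax.

Suppliers bear the larger share: $12 per six-pack.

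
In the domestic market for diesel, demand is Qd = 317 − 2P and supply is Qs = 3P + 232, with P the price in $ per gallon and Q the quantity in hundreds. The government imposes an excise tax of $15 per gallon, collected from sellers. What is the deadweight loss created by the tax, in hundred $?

Deadweight loss = $135 hundred.

Before the tax: set 317 − 2P = 3P + 232 → P* = $17, Q* = 283.
With the tax collected from sellers, supply shifts: Qs = 3(P − 15) + 232.
New equilibrium: consumers pay $26, sellers receive $11, Q = 265. (Wedge: Pb − Ps = 15.)
Quantity falls by |ΔQ| = |283 − 265| = 18.
DWL = ½ · t · |ΔQ| = ½ · 15 · 18 = $135.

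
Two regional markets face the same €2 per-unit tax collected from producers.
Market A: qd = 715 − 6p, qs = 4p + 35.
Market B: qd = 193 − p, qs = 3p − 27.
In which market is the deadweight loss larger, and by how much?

Market A, by €3.3.

Market A: pre-tax p* = €68, q* = 307; post-tax q = 302.2; deadweight loss = €4.8.
Market B: pre-tax p* = €55, q* = 138; post-tax q = 136.5; deadweight loss = €1.5.
Difference: €4.8 vs €1.5 → market A is larger by €3.3.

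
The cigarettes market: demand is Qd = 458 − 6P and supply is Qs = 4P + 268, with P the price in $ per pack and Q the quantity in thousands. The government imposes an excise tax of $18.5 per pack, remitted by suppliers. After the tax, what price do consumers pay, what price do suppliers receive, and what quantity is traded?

Without the tax, 458 − 6P = 4P + 268 gives 10P = 190, so P* = $19 and Q* = 344.
With the tax collected from suppliers, supply shifts: Qs = 4(P − 18.5) + 268.
New equilibrium: consumers pay $26.4, suppliers receive $7.9, Q = 299.6. (Wedge: Pb − Ps = 18.5.)

Consumers pay $26.4; suppliers receive $7.9; quantity = 299.6.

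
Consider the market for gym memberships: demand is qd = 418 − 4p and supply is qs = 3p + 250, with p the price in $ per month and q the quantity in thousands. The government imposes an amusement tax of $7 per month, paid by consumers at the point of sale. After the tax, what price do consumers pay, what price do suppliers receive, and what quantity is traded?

Consumers pay $27; suppliers receive $20; quantity = 310.

Before the tax: set 418 − 4p = 3p + 250 → p* = $24, q* = 322.
With the tax collected from consumers, demand (in seller-price terms) shifts: qd = 418 − 4(p + 7).
Solving gives q = 310 with consumers paying $27 and suppliers receiving $20 (the $7 wedge).
The less price-elastic side of the market bears the larger share of a per-unit tax.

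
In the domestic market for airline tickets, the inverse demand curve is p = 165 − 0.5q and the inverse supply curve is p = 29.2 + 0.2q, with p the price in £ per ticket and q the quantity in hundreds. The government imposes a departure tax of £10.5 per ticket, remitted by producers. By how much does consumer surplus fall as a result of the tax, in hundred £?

Consumer surplus falls by £1398.75 hundred.

Inverting to q(p) form: qd = 330 − 2p; qs = 5p − 146.
Without the tax, 330 − 2p = 5p − 146 gives 7p = 476, so p* = £68 and q* = 194.
With the tax collected from producers, supply shifts: qs = 5(p − 10.5) − 146.
Solving gives q = 179 with buyers paying £75.5 and producers receiving £65 (the £10.5 wedge).
ΔCS is the trapezoid between Q = 179 and Q = 194 of height £7.5: ½ · (194 + 179) · 7.5 = £1398.75.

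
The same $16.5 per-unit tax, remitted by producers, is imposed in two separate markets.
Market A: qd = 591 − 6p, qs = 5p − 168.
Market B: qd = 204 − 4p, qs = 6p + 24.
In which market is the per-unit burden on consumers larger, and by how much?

Market B, by $2.4.

Market A: pre-tax p* = $69, q* = 177; post-tax q = 132; per-unit burden on consumers = $7.5.
Market B: pre-tax p* = $18, q* = 132; post-tax q = 92.4; per-unit burden on consumers = $9.9.
Difference: $7.5 vs $9.9 → market B is larger by $2.4.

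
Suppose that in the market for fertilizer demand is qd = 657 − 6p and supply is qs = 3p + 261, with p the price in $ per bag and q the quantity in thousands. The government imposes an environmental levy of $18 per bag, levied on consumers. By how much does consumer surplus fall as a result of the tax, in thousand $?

Consumer surplus falls by $2250 thousand.

Without the tax, 657 − 6p = 3p + 261 gives 9p = 396, so p* = $44 and q* = 393.
With the tax collected from consumers, demand (in seller-price terms) shifts: qd = 657 − 6(p + 18).
Solving gives q = 357 with consumers paying $50 and producers receiving $32 (the $18 wedge).
ΔCS is the trapezoid between Q = 357 and Q = 393 of height $6: ½ · (393 + 357) · 6 = $2250.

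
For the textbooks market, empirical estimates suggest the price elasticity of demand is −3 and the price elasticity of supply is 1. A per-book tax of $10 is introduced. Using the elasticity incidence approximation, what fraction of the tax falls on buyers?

Incidence ratio: buyers' share ≈ εs / (εs + |εd|) = 1 / (1 + 3) = 0.25.
Supply is the less elastic side, so buyers bear the smaller share.

Buyers' share ≈ 0.25.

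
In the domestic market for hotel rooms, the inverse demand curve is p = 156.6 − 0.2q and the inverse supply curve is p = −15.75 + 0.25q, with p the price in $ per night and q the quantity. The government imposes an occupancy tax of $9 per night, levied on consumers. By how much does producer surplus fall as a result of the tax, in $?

Inverting to q(p) form: qd = 783 − 5p; qs = 4p + 63.
Without the tax, 783 − 5p = 4p + 63 gives 9p = 720, so p* = $80 and q* = 383.
With the tax collected from consumers, demand (in seller-price terms) shifts: qd = 783 − 5(p + 9).
New equilibrium: consumers pay $84, sellers receive $75, q = 363. (Wedge: pb − ps = 9.)
ΔPS is the trapezoid between Q = 363 and Q = 383 of height $5: ½ · (383 + 363) · 5 = $1865.

Producer surplus falls by $1865.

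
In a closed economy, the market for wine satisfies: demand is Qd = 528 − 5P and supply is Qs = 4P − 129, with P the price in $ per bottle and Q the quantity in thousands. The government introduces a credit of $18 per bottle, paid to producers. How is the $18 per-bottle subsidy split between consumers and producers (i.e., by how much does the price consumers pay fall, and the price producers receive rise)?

Before the subsidy: set 528 − 5P = 4P − 129 → P* = $73, Q* = 163.
With a per-unit subsidy paid to producers, each receives P + 18 per unit sold, so supply becomes Qs = 4(P + 18) − 129.
Solving gives Q = 203 with consumers paying $65 and producers receiving $83 (the $18 wedge).
Gain to consumers: $8; to producers: $10. (They sum to $18.)

Consumers gain $8 per bottle; producers gain $10 per bottle.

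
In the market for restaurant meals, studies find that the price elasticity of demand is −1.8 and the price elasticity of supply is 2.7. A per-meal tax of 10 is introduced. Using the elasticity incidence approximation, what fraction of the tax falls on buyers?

Buyers' share ≈ 0.6.

Incidence ratio: buyers' share ≈ εs / (εs + |εd|) = 2.7 / (2.7 + 1.8) = 0.6.
Supply is the more elastic side, so buyers bear the larger share.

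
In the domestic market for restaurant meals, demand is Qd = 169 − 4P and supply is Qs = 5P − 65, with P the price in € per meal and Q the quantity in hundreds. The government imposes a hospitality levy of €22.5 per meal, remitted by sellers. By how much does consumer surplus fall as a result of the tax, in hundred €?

Before the tax: set 169 − 4P = 5P − 65 → P* = €26, Q* = 65.
With the tax collected from sellers, supply shifts: Qs = 5(P − 22.5) − 65.
Solving gives Q = 15 with consumers paying €38.5 and sellers receiving €16 (the €22.5 wedge).
ΔCS is the trapezoid between Q = 15 and Q = 65 of height €12.5: ½ · (65 + 15) · 12.5 = €500.

Consumer surplus falls by €500 hundred.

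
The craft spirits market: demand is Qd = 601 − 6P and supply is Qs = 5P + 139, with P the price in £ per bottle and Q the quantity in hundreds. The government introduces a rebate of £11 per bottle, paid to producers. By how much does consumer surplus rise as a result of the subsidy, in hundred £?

Consumer surplus rises by £1820 hundred.

Without the subsidy, 601 − 6P = 5P + 139 gives 11P = 462, so P* = £42 and Q* = 349.
With a per-unit subsidy paid to producers, each receives P + 11 per unit sold, so supply becomes Qs = 5(P + 11) + 139.
Solving gives Q = 379 with consumers paying £37 and producers receiving £48 (the £11 wedge).
ΔCS is the trapezoid between Q = 379 and Q = 349 of height £5: ½ · (349 + 379) · 5 = £1820.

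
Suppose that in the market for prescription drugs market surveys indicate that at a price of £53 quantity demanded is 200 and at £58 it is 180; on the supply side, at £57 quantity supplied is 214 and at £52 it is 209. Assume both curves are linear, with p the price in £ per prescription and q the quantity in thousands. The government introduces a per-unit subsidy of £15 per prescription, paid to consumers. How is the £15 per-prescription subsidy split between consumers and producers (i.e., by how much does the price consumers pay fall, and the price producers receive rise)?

Demand slope: (180 − 200)/(58 − 53) = -4, so qd = 412 − 4p.
Supply slope: (209 − 214)/(52 − 57) = 1, so qs = p + 157.
Before the subsidy: set 412 − 4p = p + 157 → p* = £51, q* = 208.
With a per-unit subsidy paid to consumers, each effectively pays p − 15, so demand becomes qd = 412 − 4(p − 15).
New equilibrium: consumers pay £48, producers receive £63, q = 220. (Wedge: pb − ps = −15.)
Gain to consumers: £3; to producers: £12. (They sum to £15.)

Consumers gain £3 per prescription; producers gain £12 per prescription.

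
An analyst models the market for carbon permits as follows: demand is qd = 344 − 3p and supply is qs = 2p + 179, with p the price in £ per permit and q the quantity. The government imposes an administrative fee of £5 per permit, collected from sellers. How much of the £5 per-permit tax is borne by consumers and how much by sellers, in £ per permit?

Before the tax: set 344 − 3p = 2p + 179 → p* = £33, q* = 245.
With the tax collected from sellers, supply shifts: qs = 2(p − 5) + 179.
New equilibrium: consumers pay £35, sellers receive £30, q = 239. (Wedge: pb − ps = 5.)
Burden on consumers: £2; on sellers: £3. (They sum to £5.)
The less price-elastic side of the market bears the larger share of a per-unit tax.

Consumers bear £2 per permit; sellers bear £3 per permit.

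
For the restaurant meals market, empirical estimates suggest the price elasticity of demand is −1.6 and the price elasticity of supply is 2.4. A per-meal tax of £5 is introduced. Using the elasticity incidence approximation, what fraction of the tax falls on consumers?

Incidence ratio: consumers' share ≈ εs / (εs + |εd|) = 2.4 / (2.4 + 1.6) = 0.6.
Supply is the more elastic side, so consumers bear the larger share.

Consumers' share ≈ 0.6.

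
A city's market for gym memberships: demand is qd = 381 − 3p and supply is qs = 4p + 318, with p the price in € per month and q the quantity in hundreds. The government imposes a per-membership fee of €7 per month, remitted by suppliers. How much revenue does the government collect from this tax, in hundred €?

Before the tax: set 381 − 3p = 4p + 318 → p* = €9, q* = 354.
With the tax collected from suppliers, supply shifts: qs = 4(p − 7) + 318.
Solving gives q = 342 with buyers paying €13 and suppliers receiving €6 (the €7 wedge).
Revenue = t · Q = 7 · 342 = €2394.

Tax revenue = €2394 hundred.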